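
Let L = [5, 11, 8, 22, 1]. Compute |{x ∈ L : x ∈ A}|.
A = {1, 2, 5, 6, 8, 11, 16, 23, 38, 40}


Set A = {1, 2, 5, 6, 8, 11, 16, 23, 38, 40}
Candidates: [5, 11, 8, 22, 1]
Check each candidate:
5 ∈ A, 11 ∈ A, 8 ∈ A, 22 ∉ A, 1 ∈ A
Count of candidates in A: 4

4


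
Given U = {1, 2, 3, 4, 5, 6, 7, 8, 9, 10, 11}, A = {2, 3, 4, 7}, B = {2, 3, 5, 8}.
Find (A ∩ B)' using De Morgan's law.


U = {1, 2, 3, 4, 5, 6, 7, 8, 9, 10, 11}
A = {2, 3, 4, 7}, B = {2, 3, 5, 8}
A ∩ B = {2, 3}
(A ∩ B)' = U \ (A ∩ B) = {1, 4, 5, 6, 7, 8, 9, 10, 11}
Verification via A' ∪ B': A' = {1, 5, 6, 8, 9, 10, 11}, B' = {1, 4, 6, 7, 9, 10, 11}
A' ∪ B' = {1, 4, 5, 6, 7, 8, 9, 10, 11} ✓

{1, 4, 5, 6, 7, 8, 9, 10, 11}


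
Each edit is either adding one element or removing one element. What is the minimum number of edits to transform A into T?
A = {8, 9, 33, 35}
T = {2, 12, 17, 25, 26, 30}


Set A = {8, 9, 33, 35}
Set T = {2, 12, 17, 25, 26, 30}
Elements to remove from A (in A, not in T): {8, 9, 33, 35} → 4 removals
Elements to add to A (in T, not in A): {2, 12, 17, 25, 26, 30} → 6 additions
Total edits = 4 + 6 = 10

10


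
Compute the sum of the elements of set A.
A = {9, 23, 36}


Set A = {9, 23, 36}
Sum = 9 + 23 + 36 = 68

68


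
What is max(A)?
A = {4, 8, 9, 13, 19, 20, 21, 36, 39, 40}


Set A = {4, 8, 9, 13, 19, 20, 21, 36, 39, 40}
Elements in ascending order: 4, 8, 9, 13, 19, 20, 21, 36, 39, 40
The largest element is 40.

40


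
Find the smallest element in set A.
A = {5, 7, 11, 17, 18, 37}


Set A = {5, 7, 11, 17, 18, 37}
Elements in ascending order: 5, 7, 11, 17, 18, 37
The smallest element is 5.

5


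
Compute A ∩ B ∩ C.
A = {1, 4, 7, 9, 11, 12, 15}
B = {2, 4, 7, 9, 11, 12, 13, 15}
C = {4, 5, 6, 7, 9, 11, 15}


Set A = {1, 4, 7, 9, 11, 12, 15}
Set B = {2, 4, 7, 9, 11, 12, 13, 15}
Set C = {4, 5, 6, 7, 9, 11, 15}
First, A ∩ B = {4, 7, 9, 11, 12, 15}
Then, (A ∩ B) ∩ C = {4, 7, 9, 11, 15}

{4, 7, 9, 11, 15}


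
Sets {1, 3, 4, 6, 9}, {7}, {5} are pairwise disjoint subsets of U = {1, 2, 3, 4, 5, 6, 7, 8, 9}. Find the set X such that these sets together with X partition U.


U = {1, 2, 3, 4, 5, 6, 7, 8, 9}
Shown blocks: {1, 3, 4, 6, 9}, {7}, {5}
A partition's blocks are pairwise disjoint and cover U, so the missing block = U \ (union of shown blocks).
Union of shown blocks: {1, 3, 4, 5, 6, 7, 9}
Missing block = U \ (union) = {2, 8}

{2, 8}


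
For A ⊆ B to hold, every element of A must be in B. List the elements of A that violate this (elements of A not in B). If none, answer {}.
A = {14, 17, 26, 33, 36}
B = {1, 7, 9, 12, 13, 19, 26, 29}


Set A = {14, 17, 26, 33, 36}
Set B = {1, 7, 9, 12, 13, 19, 26, 29}
Check each element of A against B:
14 ∉ B (include), 17 ∉ B (include), 26 ∈ B, 33 ∉ B (include), 36 ∉ B (include)
Elements of A not in B: {14, 17, 33, 36}

{14, 17, 33, 36}


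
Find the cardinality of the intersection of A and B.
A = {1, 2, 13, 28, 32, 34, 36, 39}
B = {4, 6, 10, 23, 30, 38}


Set A = {1, 2, 13, 28, 32, 34, 36, 39}
Set B = {4, 6, 10, 23, 30, 38}
A ∩ B = {}
|A ∩ B| = 0

0


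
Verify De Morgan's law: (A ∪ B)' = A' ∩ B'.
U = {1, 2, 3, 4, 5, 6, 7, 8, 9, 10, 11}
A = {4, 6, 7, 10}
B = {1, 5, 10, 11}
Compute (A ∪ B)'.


U = {1, 2, 3, 4, 5, 6, 7, 8, 9, 10, 11}
A = {4, 6, 7, 10}, B = {1, 5, 10, 11}
A ∪ B = {1, 4, 5, 6, 7, 10, 11}
(A ∪ B)' = U \ (A ∪ B) = {2, 3, 8, 9}
Verification via A' ∩ B': A' = {1, 2, 3, 5, 8, 9, 11}, B' = {2, 3, 4, 6, 7, 8, 9}
A' ∩ B' = {2, 3, 8, 9} ✓

{2, 3, 8, 9}


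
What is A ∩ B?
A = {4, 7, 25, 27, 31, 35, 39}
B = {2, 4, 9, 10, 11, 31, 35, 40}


Set A = {4, 7, 25, 27, 31, 35, 39}
Set B = {2, 4, 9, 10, 11, 31, 35, 40}
A ∩ B includes only elements in both sets.
Check each element of A against B:
4 ✓, 7 ✗, 25 ✗, 27 ✗, 31 ✓, 35 ✓, 39 ✗
A ∩ B = {4, 31, 35}

{4, 31, 35}


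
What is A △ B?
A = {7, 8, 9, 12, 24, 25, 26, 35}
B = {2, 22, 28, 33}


Set A = {7, 8, 9, 12, 24, 25, 26, 35}
Set B = {2, 22, 28, 33}
A △ B = (A \ B) ∪ (B \ A)
Elements in A but not B: {7, 8, 9, 12, 24, 25, 26, 35}
Elements in B but not A: {2, 22, 28, 33}
A △ B = {2, 7, 8, 9, 12, 22, 24, 25, 26, 28, 33, 35}

{2, 7, 8, 9, 12, 22, 24, 25, 26, 28, 33, 35}


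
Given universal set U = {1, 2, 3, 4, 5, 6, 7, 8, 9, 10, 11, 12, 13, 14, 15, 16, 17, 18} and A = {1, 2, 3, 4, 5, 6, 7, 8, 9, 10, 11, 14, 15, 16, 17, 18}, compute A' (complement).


Universal set U = {1, 2, 3, 4, 5, 6, 7, 8, 9, 10, 11, 12, 13, 14, 15, 16, 17, 18}
Set A = {1, 2, 3, 4, 5, 6, 7, 8, 9, 10, 11, 14, 15, 16, 17, 18}
A' = U \ A = elements in U but not in A
Checking each element of U:
1 (in A, exclude), 2 (in A, exclude), 3 (in A, exclude), 4 (in A, exclude), 5 (in A, exclude), 6 (in A, exclude), 7 (in A, exclude), 8 (in A, exclude), 9 (in A, exclude), 10 (in A, exclude), 11 (in A, exclude), 12 (not in A, include), 13 (not in A, include), 14 (in A, exclude), 15 (in A, exclude), 16 (in A, exclude), 17 (in A, exclude), 18 (in A, exclude)
A' = {12, 13}

{12, 13}


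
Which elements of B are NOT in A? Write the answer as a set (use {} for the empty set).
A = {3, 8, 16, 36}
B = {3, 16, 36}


Set A = {3, 8, 16, 36}
Set B = {3, 16, 36}
Check each element of B against A:
3 ∈ A, 16 ∈ A, 36 ∈ A
Elements of B not in A: {}

{}


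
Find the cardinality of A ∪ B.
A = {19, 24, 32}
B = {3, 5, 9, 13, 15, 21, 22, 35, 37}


Set A = {19, 24, 32}, |A| = 3
Set B = {3, 5, 9, 13, 15, 21, 22, 35, 37}, |B| = 9
A ∩ B = {}, |A ∩ B| = 0
|A ∪ B| = |A| + |B| - |A ∩ B| = 3 + 9 - 0 = 12

12


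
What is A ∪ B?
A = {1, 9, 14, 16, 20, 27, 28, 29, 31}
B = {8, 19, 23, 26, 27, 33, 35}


Set A = {1, 9, 14, 16, 20, 27, 28, 29, 31}
Set B = {8, 19, 23, 26, 27, 33, 35}
A ∪ B includes all elements in either set.
Elements from A: {1, 9, 14, 16, 20, 27, 28, 29, 31}
Elements from B not already included: {8, 19, 23, 26, 33, 35}
A ∪ B = {1, 8, 9, 14, 16, 19, 20, 23, 26, 27, 28, 29, 31, 33, 35}

{1, 8, 9, 14, 16, 19, 20, 23, 26, 27, 28, 29, 31, 33, 35}


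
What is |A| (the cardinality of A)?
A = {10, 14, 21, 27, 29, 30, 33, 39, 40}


Set A = {10, 14, 21, 27, 29, 30, 33, 39, 40}
Listing elements: 10, 14, 21, 27, 29, 30, 33, 39, 40
Counting: 9 elements
|A| = 9

9


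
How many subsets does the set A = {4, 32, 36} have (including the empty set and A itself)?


Set A = {4, 32, 36}
|A| = 3
The power set P(A) contains all subsets of A.
|P(A)| = 2^|A| = 2^3 = 8

8


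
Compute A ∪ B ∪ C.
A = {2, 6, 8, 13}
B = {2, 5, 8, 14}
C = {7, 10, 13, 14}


Set A = {2, 6, 8, 13}
Set B = {2, 5, 8, 14}
Set C = {7, 10, 13, 14}
First, A ∪ B = {2, 5, 6, 8, 13, 14}
Then, (A ∪ B) ∪ C = {2, 5, 6, 7, 8, 10, 13, 14}

{2, 5, 6, 7, 8, 10, 13, 14}


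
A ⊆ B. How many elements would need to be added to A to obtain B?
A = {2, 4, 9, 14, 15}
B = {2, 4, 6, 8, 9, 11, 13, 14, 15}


Set A = {2, 4, 9, 14, 15}, |A| = 5
Set B = {2, 4, 6, 8, 9, 11, 13, 14, 15}, |B| = 9
Since A ⊆ B: B \ A = {6, 8, 11, 13}
|B| - |A| = 9 - 5 = 4

4


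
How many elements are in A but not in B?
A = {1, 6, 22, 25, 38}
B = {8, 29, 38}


Set A = {1, 6, 22, 25, 38}
Set B = {8, 29, 38}
A \ B = {1, 6, 22, 25}
|A \ B| = 4

4


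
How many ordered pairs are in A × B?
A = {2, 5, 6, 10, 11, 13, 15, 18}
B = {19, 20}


Set A = {2, 5, 6, 10, 11, 13, 15, 18} has 8 elements.
Set B = {19, 20} has 2 elements.
|A × B| = |A| × |B| = 8 × 2 = 16

16


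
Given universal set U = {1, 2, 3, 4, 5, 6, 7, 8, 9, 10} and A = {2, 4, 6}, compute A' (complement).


Universal set U = {1, 2, 3, 4, 5, 6, 7, 8, 9, 10}
Set A = {2, 4, 6}
A' = U \ A = elements in U but not in A
Checking each element of U:
1 (not in A, include), 2 (in A, exclude), 3 (not in A, include), 4 (in A, exclude), 5 (not in A, include), 6 (in A, exclude), 7 (not in A, include), 8 (not in A, include), 9 (not in A, include), 10 (not in A, include)
A' = {1, 3, 5, 7, 8, 9, 10}

{1, 3, 5, 7, 8, 9, 10}


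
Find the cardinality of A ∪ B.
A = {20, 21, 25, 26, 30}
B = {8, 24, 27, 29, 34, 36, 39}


Set A = {20, 21, 25, 26, 30}, |A| = 5
Set B = {8, 24, 27, 29, 34, 36, 39}, |B| = 7
A ∩ B = {}, |A ∩ B| = 0
|A ∪ B| = |A| + |B| - |A ∩ B| = 5 + 7 - 0 = 12

12


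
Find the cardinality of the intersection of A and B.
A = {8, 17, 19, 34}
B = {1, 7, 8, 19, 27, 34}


Set A = {8, 17, 19, 34}
Set B = {1, 7, 8, 19, 27, 34}
A ∩ B = {8, 19, 34}
|A ∩ B| = 3

3


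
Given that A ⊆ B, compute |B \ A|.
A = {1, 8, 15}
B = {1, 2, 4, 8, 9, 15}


Set A = {1, 8, 15}, |A| = 3
Set B = {1, 2, 4, 8, 9, 15}, |B| = 6
Since A ⊆ B: B \ A = {2, 4, 9}
|B| - |A| = 6 - 3 = 3

3


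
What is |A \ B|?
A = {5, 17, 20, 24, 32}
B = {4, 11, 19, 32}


Set A = {5, 17, 20, 24, 32}
Set B = {4, 11, 19, 32}
A \ B = {5, 17, 20, 24}
|A \ B| = 4

4


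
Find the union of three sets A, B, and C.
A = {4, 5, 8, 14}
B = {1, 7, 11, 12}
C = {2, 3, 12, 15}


Set A = {4, 5, 8, 14}
Set B = {1, 7, 11, 12}
Set C = {2, 3, 12, 15}
First, A ∪ B = {1, 4, 5, 7, 8, 11, 12, 14}
Then, (A ∪ B) ∪ C = {1, 2, 3, 4, 5, 7, 8, 11, 12, 14, 15}

{1, 2, 3, 4, 5, 7, 8, 11, 12, 14, 15}


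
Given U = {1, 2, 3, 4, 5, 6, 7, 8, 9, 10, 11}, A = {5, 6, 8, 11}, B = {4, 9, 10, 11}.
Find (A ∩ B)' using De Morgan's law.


U = {1, 2, 3, 4, 5, 6, 7, 8, 9, 10, 11}
A = {5, 6, 8, 11}, B = {4, 9, 10, 11}
A ∩ B = {11}
(A ∩ B)' = U \ (A ∩ B) = {1, 2, 3, 4, 5, 6, 7, 8, 9, 10}
Verification via A' ∪ B': A' = {1, 2, 3, 4, 7, 9, 10}, B' = {1, 2, 3, 5, 6, 7, 8}
A' ∪ B' = {1, 2, 3, 4, 5, 6, 7, 8, 9, 10} ✓

{1, 2, 3, 4, 5, 6, 7, 8, 9, 10}


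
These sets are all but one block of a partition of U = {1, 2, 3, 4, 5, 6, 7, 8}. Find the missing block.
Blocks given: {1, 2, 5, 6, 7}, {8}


U = {1, 2, 3, 4, 5, 6, 7, 8}
Shown blocks: {1, 2, 5, 6, 7}, {8}
A partition's blocks are pairwise disjoint and cover U, so the missing block = U \ (union of shown blocks).
Union of shown blocks: {1, 2, 5, 6, 7, 8}
Missing block = U \ (union) = {3, 4}

{3, 4}


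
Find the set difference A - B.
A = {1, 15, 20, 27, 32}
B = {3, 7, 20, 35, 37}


Set A = {1, 15, 20, 27, 32}
Set B = {3, 7, 20, 35, 37}
A \ B includes elements in A that are not in B.
Check each element of A:
1 (not in B, keep), 15 (not in B, keep), 20 (in B, remove), 27 (not in B, keep), 32 (not in B, keep)
A \ B = {1, 15, 27, 32}

{1, 15, 27, 32}


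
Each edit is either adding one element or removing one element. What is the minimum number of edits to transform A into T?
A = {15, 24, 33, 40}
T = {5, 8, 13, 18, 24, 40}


Set A = {15, 24, 33, 40}
Set T = {5, 8, 13, 18, 24, 40}
Elements to remove from A (in A, not in T): {15, 33} → 2 removals
Elements to add to A (in T, not in A): {5, 8, 13, 18} → 4 additions
Total edits = 2 + 4 = 6

6


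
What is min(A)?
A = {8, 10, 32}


Set A = {8, 10, 32}
Elements in ascending order: 8, 10, 32
The smallest element is 8.

8


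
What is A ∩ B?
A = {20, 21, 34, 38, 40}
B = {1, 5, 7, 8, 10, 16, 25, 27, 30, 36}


Set A = {20, 21, 34, 38, 40}
Set B = {1, 5, 7, 8, 10, 16, 25, 27, 30, 36}
A ∩ B includes only elements in both sets.
Check each element of A against B:
20 ✗, 21 ✗, 34 ✗, 38 ✗, 40 ✗
A ∩ B = {}

{}


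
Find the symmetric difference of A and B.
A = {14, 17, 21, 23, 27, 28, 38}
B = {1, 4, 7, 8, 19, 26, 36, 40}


Set A = {14, 17, 21, 23, 27, 28, 38}
Set B = {1, 4, 7, 8, 19, 26, 36, 40}
A △ B = (A \ B) ∪ (B \ A)
Elements in A but not B: {14, 17, 21, 23, 27, 28, 38}
Elements in B but not A: {1, 4, 7, 8, 19, 26, 36, 40}
A △ B = {1, 4, 7, 8, 14, 17, 19, 21, 23, 26, 27, 28, 36, 38, 40}

{1, 4, 7, 8, 14, 17, 19, 21, 23, 26, 27, 28, 36, 38, 40}


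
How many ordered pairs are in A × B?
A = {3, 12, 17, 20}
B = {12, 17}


Set A = {3, 12, 17, 20} has 4 elements.
Set B = {12, 17} has 2 elements.
|A × B| = |A| × |B| = 4 × 2 = 8

8


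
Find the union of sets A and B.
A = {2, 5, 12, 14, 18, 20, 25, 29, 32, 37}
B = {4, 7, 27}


Set A = {2, 5, 12, 14, 18, 20, 25, 29, 32, 37}
Set B = {4, 7, 27}
A ∪ B includes all elements in either set.
Elements from A: {2, 5, 12, 14, 18, 20, 25, 29, 32, 37}
Elements from B not already included: {4, 7, 27}
A ∪ B = {2, 4, 5, 7, 12, 14, 18, 20, 25, 27, 29, 32, 37}

{2, 4, 5, 7, 12, 14, 18, 20, 25, 27, 29, 32, 37}


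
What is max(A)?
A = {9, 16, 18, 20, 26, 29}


Set A = {9, 16, 18, 20, 26, 29}
Elements in ascending order: 9, 16, 18, 20, 26, 29
The largest element is 29.

29


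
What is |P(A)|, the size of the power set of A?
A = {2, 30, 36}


Set A = {2, 30, 36}
|A| = 3
The power set P(A) contains all subsets of A.
|P(A)| = 2^|A| = 2^3 = 8

8


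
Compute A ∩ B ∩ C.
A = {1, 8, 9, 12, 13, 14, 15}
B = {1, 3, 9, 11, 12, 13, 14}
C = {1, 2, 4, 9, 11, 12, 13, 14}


Set A = {1, 8, 9, 12, 13, 14, 15}
Set B = {1, 3, 9, 11, 12, 13, 14}
Set C = {1, 2, 4, 9, 11, 12, 13, 14}
First, A ∩ B = {1, 9, 12, 13, 14}
Then, (A ∩ B) ∩ C = {1, 9, 12, 13, 14}

{1, 9, 12, 13, 14}


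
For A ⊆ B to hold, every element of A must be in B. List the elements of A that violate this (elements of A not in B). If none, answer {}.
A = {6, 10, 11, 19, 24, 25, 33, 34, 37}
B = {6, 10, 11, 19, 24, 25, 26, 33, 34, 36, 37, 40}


Set A = {6, 10, 11, 19, 24, 25, 33, 34, 37}
Set B = {6, 10, 11, 19, 24, 25, 26, 33, 34, 36, 37, 40}
Check each element of A against B:
6 ∈ B, 10 ∈ B, 11 ∈ B, 19 ∈ B, 24 ∈ B, 25 ∈ B, 33 ∈ B, 34 ∈ B, 37 ∈ B
Elements of A not in B: {}

{}


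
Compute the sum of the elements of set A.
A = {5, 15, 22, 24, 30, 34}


Set A = {5, 15, 22, 24, 30, 34}
Sum = 5 + 15 + 22 + 24 + 30 + 34 = 130

130


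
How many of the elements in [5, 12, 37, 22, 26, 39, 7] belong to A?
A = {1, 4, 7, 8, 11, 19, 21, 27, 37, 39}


Set A = {1, 4, 7, 8, 11, 19, 21, 27, 37, 39}
Candidates: [5, 12, 37, 22, 26, 39, 7]
Check each candidate:
5 ∉ A, 12 ∉ A, 37 ∈ A, 22 ∉ A, 26 ∉ A, 39 ∈ A, 7 ∈ A
Count of candidates in A: 3

3


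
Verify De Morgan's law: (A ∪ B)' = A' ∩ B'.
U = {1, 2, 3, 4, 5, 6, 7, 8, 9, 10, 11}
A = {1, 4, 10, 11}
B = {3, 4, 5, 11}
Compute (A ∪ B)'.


U = {1, 2, 3, 4, 5, 6, 7, 8, 9, 10, 11}
A = {1, 4, 10, 11}, B = {3, 4, 5, 11}
A ∪ B = {1, 3, 4, 5, 10, 11}
(A ∪ B)' = U \ (A ∪ B) = {2, 6, 7, 8, 9}
Verification via A' ∩ B': A' = {2, 3, 5, 6, 7, 8, 9}, B' = {1, 2, 6, 7, 8, 9, 10}
A' ∩ B' = {2, 6, 7, 8, 9} ✓

{2, 6, 7, 8, 9}


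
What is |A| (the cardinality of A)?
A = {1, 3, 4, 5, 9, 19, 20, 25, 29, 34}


Set A = {1, 3, 4, 5, 9, 19, 20, 25, 29, 34}
Listing elements: 1, 3, 4, 5, 9, 19, 20, 25, 29, 34
Counting: 10 elements
|A| = 10

10


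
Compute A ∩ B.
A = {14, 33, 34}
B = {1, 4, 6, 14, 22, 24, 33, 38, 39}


Set A = {14, 33, 34}
Set B = {1, 4, 6, 14, 22, 24, 33, 38, 39}
A ∩ B includes only elements in both sets.
Check each element of A against B:
14 ✓, 33 ✓, 34 ✗
A ∩ B = {14, 33}

{14, 33}


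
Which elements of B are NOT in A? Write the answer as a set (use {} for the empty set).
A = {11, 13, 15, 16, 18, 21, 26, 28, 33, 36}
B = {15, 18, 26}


Set A = {11, 13, 15, 16, 18, 21, 26, 28, 33, 36}
Set B = {15, 18, 26}
Check each element of B against A:
15 ∈ A, 18 ∈ A, 26 ∈ A
Elements of B not in A: {}

{}


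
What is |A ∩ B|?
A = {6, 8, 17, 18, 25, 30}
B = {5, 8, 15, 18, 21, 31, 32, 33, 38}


Set A = {6, 8, 17, 18, 25, 30}
Set B = {5, 8, 15, 18, 21, 31, 32, 33, 38}
A ∩ B = {8, 18}
|A ∩ B| = 2

2


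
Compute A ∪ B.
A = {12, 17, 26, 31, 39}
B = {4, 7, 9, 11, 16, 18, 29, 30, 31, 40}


Set A = {12, 17, 26, 31, 39}
Set B = {4, 7, 9, 11, 16, 18, 29, 30, 31, 40}
A ∪ B includes all elements in either set.
Elements from A: {12, 17, 26, 31, 39}
Elements from B not already included: {4, 7, 9, 11, 16, 18, 29, 30, 40}
A ∪ B = {4, 7, 9, 11, 12, 16, 17, 18, 26, 29, 30, 31, 39, 40}

{4, 7, 9, 11, 12, 16, 17, 18, 26, 29, 30, 31, 39, 40}


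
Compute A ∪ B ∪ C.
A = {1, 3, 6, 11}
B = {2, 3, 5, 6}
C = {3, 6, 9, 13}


Set A = {1, 3, 6, 11}
Set B = {2, 3, 5, 6}
Set C = {3, 6, 9, 13}
First, A ∪ B = {1, 2, 3, 5, 6, 11}
Then, (A ∪ B) ∪ C = {1, 2, 3, 5, 6, 9, 11, 13}

{1, 2, 3, 5, 6, 9, 11, 13}


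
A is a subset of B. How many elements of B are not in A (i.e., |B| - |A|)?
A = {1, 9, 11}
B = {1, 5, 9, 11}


Set A = {1, 9, 11}, |A| = 3
Set B = {1, 5, 9, 11}, |B| = 4
Since A ⊆ B: B \ A = {5}
|B| - |A| = 4 - 3 = 1

1


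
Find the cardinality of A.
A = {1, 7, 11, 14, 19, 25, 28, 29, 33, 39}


Set A = {1, 7, 11, 14, 19, 25, 28, 29, 33, 39}
Listing elements: 1, 7, 11, 14, 19, 25, 28, 29, 33, 39
Counting: 10 elements
|A| = 10

10


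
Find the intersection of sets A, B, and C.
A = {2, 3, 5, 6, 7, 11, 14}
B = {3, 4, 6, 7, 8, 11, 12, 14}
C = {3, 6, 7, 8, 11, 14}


Set A = {2, 3, 5, 6, 7, 11, 14}
Set B = {3, 4, 6, 7, 8, 11, 12, 14}
Set C = {3, 6, 7, 8, 11, 14}
First, A ∩ B = {3, 6, 7, 11, 14}
Then, (A ∩ B) ∩ C = {3, 6, 7, 11, 14}

{3, 6, 7, 11, 14}


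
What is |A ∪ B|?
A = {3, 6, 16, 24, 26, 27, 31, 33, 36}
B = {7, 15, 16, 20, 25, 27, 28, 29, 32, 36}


Set A = {3, 6, 16, 24, 26, 27, 31, 33, 36}, |A| = 9
Set B = {7, 15, 16, 20, 25, 27, 28, 29, 32, 36}, |B| = 10
A ∩ B = {16, 27, 36}, |A ∩ B| = 3
|A ∪ B| = |A| + |B| - |A ∩ B| = 9 + 10 - 3 = 16

16


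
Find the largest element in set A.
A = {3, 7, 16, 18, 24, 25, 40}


Set A = {3, 7, 16, 18, 24, 25, 40}
Elements in ascending order: 3, 7, 16, 18, 24, 25, 40
The largest element is 40.

40


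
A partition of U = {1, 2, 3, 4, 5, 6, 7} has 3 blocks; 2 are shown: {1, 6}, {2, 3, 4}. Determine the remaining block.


U = {1, 2, 3, 4, 5, 6, 7}
Shown blocks: {1, 6}, {2, 3, 4}
A partition's blocks are pairwise disjoint and cover U, so the missing block = U \ (union of shown blocks).
Union of shown blocks: {1, 2, 3, 4, 6}
Missing block = U \ (union) = {5, 7}

{5, 7}


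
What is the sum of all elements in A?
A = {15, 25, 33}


Set A = {15, 25, 33}
Sum = 15 + 25 + 33 = 73

73


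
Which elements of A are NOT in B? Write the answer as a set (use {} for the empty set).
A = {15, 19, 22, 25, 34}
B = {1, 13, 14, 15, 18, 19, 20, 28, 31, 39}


Set A = {15, 19, 22, 25, 34}
Set B = {1, 13, 14, 15, 18, 19, 20, 28, 31, 39}
Check each element of A against B:
15 ∈ B, 19 ∈ B, 22 ∉ B (include), 25 ∉ B (include), 34 ∉ B (include)
Elements of A not in B: {22, 25, 34}

{22, 25, 34}


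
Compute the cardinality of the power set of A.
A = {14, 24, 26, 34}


Set A = {14, 24, 26, 34}
|A| = 4
The power set P(A) contains all subsets of A.
|P(A)| = 2^|A| = 2^4 = 16

16


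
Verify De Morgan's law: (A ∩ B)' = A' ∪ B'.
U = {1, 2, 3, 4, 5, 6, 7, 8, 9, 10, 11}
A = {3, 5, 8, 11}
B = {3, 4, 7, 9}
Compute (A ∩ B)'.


U = {1, 2, 3, 4, 5, 6, 7, 8, 9, 10, 11}
A = {3, 5, 8, 11}, B = {3, 4, 7, 9}
A ∩ B = {3}
(A ∩ B)' = U \ (A ∩ B) = {1, 2, 4, 5, 6, 7, 8, 9, 10, 11}
Verification via A' ∪ B': A' = {1, 2, 4, 6, 7, 9, 10}, B' = {1, 2, 5, 6, 8, 10, 11}
A' ∪ B' = {1, 2, 4, 5, 6, 7, 8, 9, 10, 11} ✓

{1, 2, 4, 5, 6, 7, 8, 9, 10, 11}


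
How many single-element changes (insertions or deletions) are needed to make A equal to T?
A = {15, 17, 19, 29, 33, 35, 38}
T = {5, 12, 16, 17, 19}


Set A = {15, 17, 19, 29, 33, 35, 38}
Set T = {5, 12, 16, 17, 19}
Elements to remove from A (in A, not in T): {15, 29, 33, 35, 38} → 5 removals
Elements to add to A (in T, not in A): {5, 12, 16} → 3 additions
Total edits = 5 + 3 = 8

8


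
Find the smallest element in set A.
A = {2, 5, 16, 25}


Set A = {2, 5, 16, 25}
Elements in ascending order: 2, 5, 16, 25
The smallest element is 2.

2


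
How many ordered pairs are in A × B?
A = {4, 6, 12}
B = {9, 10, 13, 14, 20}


Set A = {4, 6, 12} has 3 elements.
Set B = {9, 10, 13, 14, 20} has 5 elements.
|A × B| = |A| × |B| = 3 × 5 = 15

15


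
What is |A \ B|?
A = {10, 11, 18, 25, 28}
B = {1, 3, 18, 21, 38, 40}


Set A = {10, 11, 18, 25, 28}
Set B = {1, 3, 18, 21, 38, 40}
A \ B = {10, 11, 25, 28}
|A \ B| = 4

4


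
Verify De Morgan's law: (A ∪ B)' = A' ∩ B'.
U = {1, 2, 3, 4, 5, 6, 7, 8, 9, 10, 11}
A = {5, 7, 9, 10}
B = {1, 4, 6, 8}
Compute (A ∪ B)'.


U = {1, 2, 3, 4, 5, 6, 7, 8, 9, 10, 11}
A = {5, 7, 9, 10}, B = {1, 4, 6, 8}
A ∪ B = {1, 4, 5, 6, 7, 8, 9, 10}
(A ∪ B)' = U \ (A ∪ B) = {2, 3, 11}
Verification via A' ∩ B': A' = {1, 2, 3, 4, 6, 8, 11}, B' = {2, 3, 5, 7, 9, 10, 11}
A' ∩ B' = {2, 3, 11} ✓

{2, 3, 11}


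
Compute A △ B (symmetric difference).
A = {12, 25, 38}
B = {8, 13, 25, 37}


Set A = {12, 25, 38}
Set B = {8, 13, 25, 37}
A △ B = (A \ B) ∪ (B \ A)
Elements in A but not B: {12, 38}
Elements in B but not A: {8, 13, 37}
A △ B = {8, 12, 13, 37, 38}

{8, 12, 13, 37, 38}


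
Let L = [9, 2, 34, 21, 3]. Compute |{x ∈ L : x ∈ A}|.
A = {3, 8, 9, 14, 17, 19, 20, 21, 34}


Set A = {3, 8, 9, 14, 17, 19, 20, 21, 34}
Candidates: [9, 2, 34, 21, 3]
Check each candidate:
9 ∈ A, 2 ∉ A, 34 ∈ A, 21 ∈ A, 3 ∈ A
Count of candidates in A: 4

4


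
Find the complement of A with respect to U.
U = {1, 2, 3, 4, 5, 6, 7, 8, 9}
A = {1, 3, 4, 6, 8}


Universal set U = {1, 2, 3, 4, 5, 6, 7, 8, 9}
Set A = {1, 3, 4, 6, 8}
A' = U \ A = elements in U but not in A
Checking each element of U:
1 (in A, exclude), 2 (not in A, include), 3 (in A, exclude), 4 (in A, exclude), 5 (not in A, include), 6 (in A, exclude), 7 (not in A, include), 8 (in A, exclude), 9 (not in A, include)
A' = {2, 5, 7, 9}

{2, 5, 7, 9}


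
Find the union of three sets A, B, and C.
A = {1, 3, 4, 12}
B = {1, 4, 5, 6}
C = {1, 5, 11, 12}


Set A = {1, 3, 4, 12}
Set B = {1, 4, 5, 6}
Set C = {1, 5, 11, 12}
First, A ∪ B = {1, 3, 4, 5, 6, 12}
Then, (A ∪ B) ∪ C = {1, 3, 4, 5, 6, 11, 12}

{1, 3, 4, 5, 6, 11, 12}


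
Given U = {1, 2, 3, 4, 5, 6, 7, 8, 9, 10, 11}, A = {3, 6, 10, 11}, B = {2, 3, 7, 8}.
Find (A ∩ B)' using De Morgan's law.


U = {1, 2, 3, 4, 5, 6, 7, 8, 9, 10, 11}
A = {3, 6, 10, 11}, B = {2, 3, 7, 8}
A ∩ B = {3}
(A ∩ B)' = U \ (A ∩ B) = {1, 2, 4, 5, 6, 7, 8, 9, 10, 11}
Verification via A' ∪ B': A' = {1, 2, 4, 5, 7, 8, 9}, B' = {1, 4, 5, 6, 9, 10, 11}
A' ∪ B' = {1, 2, 4, 5, 6, 7, 8, 9, 10, 11} ✓

{1, 2, 4, 5, 6, 7, 8, 9, 10, 11}


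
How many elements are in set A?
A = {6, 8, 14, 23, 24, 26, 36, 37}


Set A = {6, 8, 14, 23, 24, 26, 36, 37}
Listing elements: 6, 8, 14, 23, 24, 26, 36, 37
Counting: 8 elements
|A| = 8

8


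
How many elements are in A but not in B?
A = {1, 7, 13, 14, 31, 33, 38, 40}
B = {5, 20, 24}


Set A = {1, 7, 13, 14, 31, 33, 38, 40}
Set B = {5, 20, 24}
A \ B = {1, 7, 13, 14, 31, 33, 38, 40}
|A \ B| = 8

8


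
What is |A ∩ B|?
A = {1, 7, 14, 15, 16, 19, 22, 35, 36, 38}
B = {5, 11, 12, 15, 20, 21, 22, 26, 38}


Set A = {1, 7, 14, 15, 16, 19, 22, 35, 36, 38}
Set B = {5, 11, 12, 15, 20, 21, 22, 26, 38}
A ∩ B = {15, 22, 38}
|A ∩ B| = 3

3


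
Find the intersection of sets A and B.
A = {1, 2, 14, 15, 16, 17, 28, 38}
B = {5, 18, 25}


Set A = {1, 2, 14, 15, 16, 17, 28, 38}
Set B = {5, 18, 25}
A ∩ B includes only elements in both sets.
Check each element of A against B:
1 ✗, 2 ✗, 14 ✗, 15 ✗, 16 ✗, 17 ✗, 28 ✗, 38 ✗
A ∩ B = {}

{}


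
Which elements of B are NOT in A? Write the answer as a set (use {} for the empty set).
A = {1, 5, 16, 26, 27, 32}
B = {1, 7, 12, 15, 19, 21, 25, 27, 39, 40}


Set A = {1, 5, 16, 26, 27, 32}
Set B = {1, 7, 12, 15, 19, 21, 25, 27, 39, 40}
Check each element of B against A:
1 ∈ A, 7 ∉ A (include), 12 ∉ A (include), 15 ∉ A (include), 19 ∉ A (include), 21 ∉ A (include), 25 ∉ A (include), 27 ∈ A, 39 ∉ A (include), 40 ∉ A (include)
Elements of B not in A: {7, 12, 15, 19, 21, 25, 39, 40}

{7, 12, 15, 19, 21, 25, 39, 40}


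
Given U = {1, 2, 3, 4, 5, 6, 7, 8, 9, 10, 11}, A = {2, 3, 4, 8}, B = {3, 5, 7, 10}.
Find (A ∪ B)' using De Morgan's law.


U = {1, 2, 3, 4, 5, 6, 7, 8, 9, 10, 11}
A = {2, 3, 4, 8}, B = {3, 5, 7, 10}
A ∪ B = {2, 3, 4, 5, 7, 8, 10}
(A ∪ B)' = U \ (A ∪ B) = {1, 6, 9, 11}
Verification via A' ∩ B': A' = {1, 5, 6, 7, 9, 10, 11}, B' = {1, 2, 4, 6, 8, 9, 11}
A' ∩ B' = {1, 6, 9, 11} ✓

{1, 6, 9, 11}


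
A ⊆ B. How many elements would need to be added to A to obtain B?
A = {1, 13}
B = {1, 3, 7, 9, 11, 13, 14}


Set A = {1, 13}, |A| = 2
Set B = {1, 3, 7, 9, 11, 13, 14}, |B| = 7
Since A ⊆ B: B \ A = {3, 7, 9, 11, 14}
|B| - |A| = 7 - 2 = 5

5


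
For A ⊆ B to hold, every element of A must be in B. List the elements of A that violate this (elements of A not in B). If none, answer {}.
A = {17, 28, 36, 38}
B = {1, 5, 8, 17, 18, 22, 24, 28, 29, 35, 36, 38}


Set A = {17, 28, 36, 38}
Set B = {1, 5, 8, 17, 18, 22, 24, 28, 29, 35, 36, 38}
Check each element of A against B:
17 ∈ B, 28 ∈ B, 36 ∈ B, 38 ∈ B
Elements of A not in B: {}

{}


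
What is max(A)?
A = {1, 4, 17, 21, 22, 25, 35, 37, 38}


Set A = {1, 4, 17, 21, 22, 25, 35, 37, 38}
Elements in ascending order: 1, 4, 17, 21, 22, 25, 35, 37, 38
The largest element is 38.

38


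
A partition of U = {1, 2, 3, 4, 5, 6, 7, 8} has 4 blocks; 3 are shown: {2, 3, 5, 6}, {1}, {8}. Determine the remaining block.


U = {1, 2, 3, 4, 5, 6, 7, 8}
Shown blocks: {2, 3, 5, 6}, {1}, {8}
A partition's blocks are pairwise disjoint and cover U, so the missing block = U \ (union of shown blocks).
Union of shown blocks: {1, 2, 3, 5, 6, 8}
Missing block = U \ (union) = {4, 7}

{4, 7}


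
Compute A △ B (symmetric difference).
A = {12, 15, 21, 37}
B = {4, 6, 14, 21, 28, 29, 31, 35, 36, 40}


Set A = {12, 15, 21, 37}
Set B = {4, 6, 14, 21, 28, 29, 31, 35, 36, 40}
A △ B = (A \ B) ∪ (B \ A)
Elements in A but not B: {12, 15, 37}
Elements in B but not A: {4, 6, 14, 28, 29, 31, 35, 36, 40}
A △ B = {4, 6, 12, 14, 15, 28, 29, 31, 35, 36, 37, 40}

{4, 6, 12, 14, 15, 28, 29, 31, 35, 36, 37, 40}


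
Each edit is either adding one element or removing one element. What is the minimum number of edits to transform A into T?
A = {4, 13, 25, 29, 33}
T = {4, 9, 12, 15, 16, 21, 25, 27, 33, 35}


Set A = {4, 13, 25, 29, 33}
Set T = {4, 9, 12, 15, 16, 21, 25, 27, 33, 35}
Elements to remove from A (in A, not in T): {13, 29} → 2 removals
Elements to add to A (in T, not in A): {9, 12, 15, 16, 21, 27, 35} → 7 additions
Total edits = 2 + 7 = 9

9


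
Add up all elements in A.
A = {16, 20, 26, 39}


Set A = {16, 20, 26, 39}
Sum = 16 + 20 + 26 + 39 = 101

101


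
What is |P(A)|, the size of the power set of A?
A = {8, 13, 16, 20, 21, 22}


Set A = {8, 13, 16, 20, 21, 22}
|A| = 6
The power set P(A) contains all subsets of A.
|P(A)| = 2^|A| = 2^6 = 64

64


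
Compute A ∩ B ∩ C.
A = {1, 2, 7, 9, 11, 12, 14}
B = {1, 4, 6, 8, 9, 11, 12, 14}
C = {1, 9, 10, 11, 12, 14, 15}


Set A = {1, 2, 7, 9, 11, 12, 14}
Set B = {1, 4, 6, 8, 9, 11, 12, 14}
Set C = {1, 9, 10, 11, 12, 14, 15}
First, A ∩ B = {1, 9, 11, 12, 14}
Then, (A ∩ B) ∩ C = {1, 9, 11, 12, 14}

{1, 9, 11, 12, 14}


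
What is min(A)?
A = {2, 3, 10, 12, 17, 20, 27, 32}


Set A = {2, 3, 10, 12, 17, 20, 27, 32}
Elements in ascending order: 2, 3, 10, 12, 17, 20, 27, 32
The smallest element is 2.

2


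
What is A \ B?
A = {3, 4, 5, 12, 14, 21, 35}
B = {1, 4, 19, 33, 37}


Set A = {3, 4, 5, 12, 14, 21, 35}
Set B = {1, 4, 19, 33, 37}
A \ B includes elements in A that are not in B.
Check each element of A:
3 (not in B, keep), 4 (in B, remove), 5 (not in B, keep), 12 (not in B, keep), 14 (not in B, keep), 21 (not in B, keep), 35 (not in B, keep)
A \ B = {3, 5, 12, 14, 21, 35}

{3, 5, 12, 14, 21, 35}


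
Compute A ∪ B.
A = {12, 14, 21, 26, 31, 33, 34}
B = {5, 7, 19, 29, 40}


Set A = {12, 14, 21, 26, 31, 33, 34}
Set B = {5, 7, 19, 29, 40}
A ∪ B includes all elements in either set.
Elements from A: {12, 14, 21, 26, 31, 33, 34}
Elements from B not already included: {5, 7, 19, 29, 40}
A ∪ B = {5, 7, 12, 14, 19, 21, 26, 29, 31, 33, 34, 40}

{5, 7, 12, 14, 19, 21, 26, 29, 31, 33, 34, 40}


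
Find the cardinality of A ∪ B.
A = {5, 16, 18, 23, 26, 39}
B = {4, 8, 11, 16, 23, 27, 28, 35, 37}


Set A = {5, 16, 18, 23, 26, 39}, |A| = 6
Set B = {4, 8, 11, 16, 23, 27, 28, 35, 37}, |B| = 9
A ∩ B = {16, 23}, |A ∩ B| = 2
|A ∪ B| = |A| + |B| - |A ∩ B| = 6 + 9 - 2 = 13

13


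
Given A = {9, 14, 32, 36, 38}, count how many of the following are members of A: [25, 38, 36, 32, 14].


Set A = {9, 14, 32, 36, 38}
Candidates: [25, 38, 36, 32, 14]
Check each candidate:
25 ∉ A, 38 ∈ A, 36 ∈ A, 32 ∈ A, 14 ∈ A
Count of candidates in A: 4

4


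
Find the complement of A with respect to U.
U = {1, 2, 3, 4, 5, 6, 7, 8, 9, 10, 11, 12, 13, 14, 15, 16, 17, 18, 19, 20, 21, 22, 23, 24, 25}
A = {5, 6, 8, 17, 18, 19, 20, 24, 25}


Universal set U = {1, 2, 3, 4, 5, 6, 7, 8, 9, 10, 11, 12, 13, 14, 15, 16, 17, 18, 19, 20, 21, 22, 23, 24, 25}
Set A = {5, 6, 8, 17, 18, 19, 20, 24, 25}
A' = U \ A = elements in U but not in A
Checking each element of U:
1 (not in A, include), 2 (not in A, include), 3 (not in A, include), 4 (not in A, include), 5 (in A, exclude), 6 (in A, exclude), 7 (not in A, include), 8 (in A, exclude), 9 (not in A, include), 10 (not in A, include), 11 (not in A, include), 12 (not in A, include), 13 (not in A, include), 14 (not in A, include), 15 (not in A, include), 16 (not in A, include), 17 (in A, exclude), 18 (in A, exclude), 19 (in A, exclude), 20 (in A, exclude), 21 (not in A, include), 22 (not in A, include), 23 (not in A, include), 24 (in A, exclude), 25 (in A, exclude)
A' = {1, 2, 3, 4, 7, 9, 10, 11, 12, 13, 14, 15, 16, 21, 22, 23}

{1, 2, 3, 4, 7, 9, 10, 11, 12, 13, 14, 15, 16, 21, 22, 23}


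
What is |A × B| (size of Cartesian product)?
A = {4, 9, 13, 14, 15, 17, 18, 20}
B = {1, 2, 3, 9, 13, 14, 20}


Set A = {4, 9, 13, 14, 15, 17, 18, 20} has 8 elements.
Set B = {1, 2, 3, 9, 13, 14, 20} has 7 elements.
|A × B| = |A| × |B| = 8 × 7 = 56

56


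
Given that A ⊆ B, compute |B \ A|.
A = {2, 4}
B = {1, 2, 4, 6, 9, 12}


Set A = {2, 4}, |A| = 2
Set B = {1, 2, 4, 6, 9, 12}, |B| = 6
Since A ⊆ B: B \ A = {1, 6, 9, 12}
|B| - |A| = 6 - 2 = 4

4


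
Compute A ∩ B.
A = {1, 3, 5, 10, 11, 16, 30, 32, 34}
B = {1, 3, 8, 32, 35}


Set A = {1, 3, 5, 10, 11, 16, 30, 32, 34}
Set B = {1, 3, 8, 32, 35}
A ∩ B includes only elements in both sets.
Check each element of A against B:
1 ✓, 3 ✓, 5 ✗, 10 ✗, 11 ✗, 16 ✗, 30 ✗, 32 ✓, 34 ✗
A ∩ B = {1, 3, 32}

{1, 3, 32}


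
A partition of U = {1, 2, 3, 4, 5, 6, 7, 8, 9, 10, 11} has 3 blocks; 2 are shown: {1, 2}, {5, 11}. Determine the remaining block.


U = {1, 2, 3, 4, 5, 6, 7, 8, 9, 10, 11}
Shown blocks: {1, 2}, {5, 11}
A partition's blocks are pairwise disjoint and cover U, so the missing block = U \ (union of shown blocks).
Union of shown blocks: {1, 2, 5, 11}
Missing block = U \ (union) = {3, 4, 6, 7, 8, 9, 10}

{3, 4, 6, 7, 8, 9, 10}


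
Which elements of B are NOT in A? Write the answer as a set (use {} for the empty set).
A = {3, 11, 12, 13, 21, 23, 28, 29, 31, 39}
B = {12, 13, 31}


Set A = {3, 11, 12, 13, 21, 23, 28, 29, 31, 39}
Set B = {12, 13, 31}
Check each element of B against A:
12 ∈ A, 13 ∈ A, 31 ∈ A
Elements of B not in A: {}

{}


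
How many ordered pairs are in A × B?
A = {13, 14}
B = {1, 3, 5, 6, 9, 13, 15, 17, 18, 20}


Set A = {13, 14} has 2 elements.
Set B = {1, 3, 5, 6, 9, 13, 15, 17, 18, 20} has 10 elements.
|A × B| = |A| × |B| = 2 × 10 = 20

20


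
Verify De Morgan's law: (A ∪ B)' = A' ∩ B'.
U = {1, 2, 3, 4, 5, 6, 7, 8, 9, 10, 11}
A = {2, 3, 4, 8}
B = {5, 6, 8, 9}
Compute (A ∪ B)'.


U = {1, 2, 3, 4, 5, 6, 7, 8, 9, 10, 11}
A = {2, 3, 4, 8}, B = {5, 6, 8, 9}
A ∪ B = {2, 3, 4, 5, 6, 8, 9}
(A ∪ B)' = U \ (A ∪ B) = {1, 7, 10, 11}
Verification via A' ∩ B': A' = {1, 5, 6, 7, 9, 10, 11}, B' = {1, 2, 3, 4, 7, 10, 11}
A' ∩ B' = {1, 7, 10, 11} ✓

{1, 7, 10, 11}


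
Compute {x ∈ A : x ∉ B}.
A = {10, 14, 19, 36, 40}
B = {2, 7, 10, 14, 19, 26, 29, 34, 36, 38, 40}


Set A = {10, 14, 19, 36, 40}
Set B = {2, 7, 10, 14, 19, 26, 29, 34, 36, 38, 40}
Check each element of A against B:
10 ∈ B, 14 ∈ B, 19 ∈ B, 36 ∈ B, 40 ∈ B
Elements of A not in B: {}

{}


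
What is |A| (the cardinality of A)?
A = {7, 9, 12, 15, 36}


Set A = {7, 9, 12, 15, 36}
Listing elements: 7, 9, 12, 15, 36
Counting: 5 elements
|A| = 5

5


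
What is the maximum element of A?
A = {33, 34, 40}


Set A = {33, 34, 40}
Elements in ascending order: 33, 34, 40
The largest element is 40.

40


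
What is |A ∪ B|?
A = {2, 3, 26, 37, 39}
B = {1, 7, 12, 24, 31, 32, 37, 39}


Set A = {2, 3, 26, 37, 39}, |A| = 5
Set B = {1, 7, 12, 24, 31, 32, 37, 39}, |B| = 8
A ∩ B = {37, 39}, |A ∩ B| = 2
|A ∪ B| = |A| + |B| - |A ∩ B| = 5 + 8 - 2 = 11

11


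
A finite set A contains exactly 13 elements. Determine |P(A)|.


The set has 13 elements.
The power set contains all possible subsets.
|P(A)| = 2^|A| = 2^13 = 8192

8192


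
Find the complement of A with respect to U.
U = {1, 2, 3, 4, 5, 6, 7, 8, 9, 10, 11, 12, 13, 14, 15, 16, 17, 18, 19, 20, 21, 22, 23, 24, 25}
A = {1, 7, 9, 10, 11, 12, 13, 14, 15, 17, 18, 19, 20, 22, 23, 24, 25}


Universal set U = {1, 2, 3, 4, 5, 6, 7, 8, 9, 10, 11, 12, 13, 14, 15, 16, 17, 18, 19, 20, 21, 22, 23, 24, 25}
Set A = {1, 7, 9, 10, 11, 12, 13, 14, 15, 17, 18, 19, 20, 22, 23, 24, 25}
A' = U \ A = elements in U but not in A
Checking each element of U:
1 (in A, exclude), 2 (not in A, include), 3 (not in A, include), 4 (not in A, include), 5 (not in A, include), 6 (not in A, include), 7 (in A, exclude), 8 (not in A, include), 9 (in A, exclude), 10 (in A, exclude), 11 (in A, exclude), 12 (in A, exclude), 13 (in A, exclude), 14 (in A, exclude), 15 (in A, exclude), 16 (not in A, include), 17 (in A, exclude), 18 (in A, exclude), 19 (in A, exclude), 20 (in A, exclude), 21 (not in A, include), 22 (in A, exclude), 23 (in A, exclude), 24 (in A, exclude), 25 (in A, exclude)
A' = {2, 3, 4, 5, 6, 8, 16, 21}

{2, 3, 4, 5, 6, 8, 16, 21}


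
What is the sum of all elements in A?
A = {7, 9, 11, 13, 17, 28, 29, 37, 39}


Set A = {7, 9, 11, 13, 17, 28, 29, 37, 39}
Sum = 7 + 9 + 11 + 13 + 17 + 28 + 29 + 37 + 39 = 190

190


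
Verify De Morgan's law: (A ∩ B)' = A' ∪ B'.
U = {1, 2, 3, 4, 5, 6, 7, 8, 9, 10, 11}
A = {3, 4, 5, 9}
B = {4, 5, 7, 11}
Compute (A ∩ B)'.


U = {1, 2, 3, 4, 5, 6, 7, 8, 9, 10, 11}
A = {3, 4, 5, 9}, B = {4, 5, 7, 11}
A ∩ B = {4, 5}
(A ∩ B)' = U \ (A ∩ B) = {1, 2, 3, 6, 7, 8, 9, 10, 11}
Verification via A' ∪ B': A' = {1, 2, 6, 7, 8, 10, 11}, B' = {1, 2, 3, 6, 8, 9, 10}
A' ∪ B' = {1, 2, 3, 6, 7, 8, 9, 10, 11} ✓

{1, 2, 3, 6, 7, 8, 9, 10, 11}


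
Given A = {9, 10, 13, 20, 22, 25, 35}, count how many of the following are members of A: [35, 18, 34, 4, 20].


Set A = {9, 10, 13, 20, 22, 25, 35}
Candidates: [35, 18, 34, 4, 20]
Check each candidate:
35 ∈ A, 18 ∉ A, 34 ∉ A, 4 ∉ A, 20 ∈ A
Count of candidates in A: 2

2


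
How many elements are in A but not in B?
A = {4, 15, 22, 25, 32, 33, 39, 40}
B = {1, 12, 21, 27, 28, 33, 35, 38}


Set A = {4, 15, 22, 25, 32, 33, 39, 40}
Set B = {1, 12, 21, 27, 28, 33, 35, 38}
A \ B = {4, 15, 22, 25, 32, 39, 40}
|A \ B| = 7

7


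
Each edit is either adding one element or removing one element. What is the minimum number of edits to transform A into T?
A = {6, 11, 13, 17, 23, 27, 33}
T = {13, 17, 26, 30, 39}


Set A = {6, 11, 13, 17, 23, 27, 33}
Set T = {13, 17, 26, 30, 39}
Elements to remove from A (in A, not in T): {6, 11, 23, 27, 33} → 5 removals
Elements to add to A (in T, not in A): {26, 30, 39} → 3 additions
Total edits = 5 + 3 = 8

8


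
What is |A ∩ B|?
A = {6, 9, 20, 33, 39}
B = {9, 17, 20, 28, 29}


Set A = {6, 9, 20, 33, 39}
Set B = {9, 17, 20, 28, 29}
A ∩ B = {9, 20}
|A ∩ B| = 2

2


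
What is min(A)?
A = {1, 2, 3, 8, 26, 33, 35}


Set A = {1, 2, 3, 8, 26, 33, 35}
Elements in ascending order: 1, 2, 3, 8, 26, 33, 35
The smallest element is 1.

1


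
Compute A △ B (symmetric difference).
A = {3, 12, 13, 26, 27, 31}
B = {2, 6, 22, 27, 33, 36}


Set A = {3, 12, 13, 26, 27, 31}
Set B = {2, 6, 22, 27, 33, 36}
A △ B = (A \ B) ∪ (B \ A)
Elements in A but not B: {3, 12, 13, 26, 31}
Elements in B but not A: {2, 6, 22, 33, 36}
A △ B = {2, 3, 6, 12, 13, 22, 26, 31, 33, 36}

{2, 3, 6, 12, 13, 22, 26, 31, 33, 36}


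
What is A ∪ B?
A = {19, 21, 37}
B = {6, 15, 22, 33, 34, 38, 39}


Set A = {19, 21, 37}
Set B = {6, 15, 22, 33, 34, 38, 39}
A ∪ B includes all elements in either set.
Elements from A: {19, 21, 37}
Elements from B not already included: {6, 15, 22, 33, 34, 38, 39}
A ∪ B = {6, 15, 19, 21, 22, 33, 34, 37, 38, 39}

{6, 15, 19, 21, 22, 33, 34, 37, 38, 39}


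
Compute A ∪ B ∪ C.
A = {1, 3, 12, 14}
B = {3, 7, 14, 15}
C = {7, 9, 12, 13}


Set A = {1, 3, 12, 14}
Set B = {3, 7, 14, 15}
Set C = {7, 9, 12, 13}
First, A ∪ B = {1, 3, 7, 12, 14, 15}
Then, (A ∪ B) ∪ C = {1, 3, 7, 9, 12, 13, 14, 15}

{1, 3, 7, 9, 12, 13, 14, 15}


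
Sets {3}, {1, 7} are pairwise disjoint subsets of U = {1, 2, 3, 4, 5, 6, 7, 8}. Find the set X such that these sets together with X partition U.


U = {1, 2, 3, 4, 5, 6, 7, 8}
Shown blocks: {3}, {1, 7}
A partition's blocks are pairwise disjoint and cover U, so the missing block = U \ (union of shown blocks).
Union of shown blocks: {1, 3, 7}
Missing block = U \ (union) = {2, 4, 5, 6, 8}

{2, 4, 5, 6, 8}


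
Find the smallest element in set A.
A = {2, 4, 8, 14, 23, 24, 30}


Set A = {2, 4, 8, 14, 23, 24, 30}
Elements in ascending order: 2, 4, 8, 14, 23, 24, 30
The smallest element is 2.

2


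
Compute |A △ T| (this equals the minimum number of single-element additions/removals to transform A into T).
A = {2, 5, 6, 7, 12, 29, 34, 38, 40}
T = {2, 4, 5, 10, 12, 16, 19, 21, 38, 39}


Set A = {2, 5, 6, 7, 12, 29, 34, 38, 40}
Set T = {2, 4, 5, 10, 12, 16, 19, 21, 38, 39}
Elements to remove from A (in A, not in T): {6, 7, 29, 34, 40} → 5 removals
Elements to add to A (in T, not in A): {4, 10, 16, 19, 21, 39} → 6 additions
Total edits = 5 + 6 = 11

11


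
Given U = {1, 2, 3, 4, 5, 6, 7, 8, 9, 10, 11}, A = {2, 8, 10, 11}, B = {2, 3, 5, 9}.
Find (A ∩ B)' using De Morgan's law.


U = {1, 2, 3, 4, 5, 6, 7, 8, 9, 10, 11}
A = {2, 8, 10, 11}, B = {2, 3, 5, 9}
A ∩ B = {2}
(A ∩ B)' = U \ (A ∩ B) = {1, 3, 4, 5, 6, 7, 8, 9, 10, 11}
Verification via A' ∪ B': A' = {1, 3, 4, 5, 6, 7, 9}, B' = {1, 4, 6, 7, 8, 10, 11}
A' ∪ B' = {1, 3, 4, 5, 6, 7, 8, 9, 10, 11} ✓

{1, 3, 4, 5, 6, 7, 8, 9, 10, 11}


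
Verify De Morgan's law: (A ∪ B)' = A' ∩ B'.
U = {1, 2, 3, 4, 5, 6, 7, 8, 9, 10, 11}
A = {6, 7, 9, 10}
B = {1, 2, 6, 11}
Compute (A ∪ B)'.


U = {1, 2, 3, 4, 5, 6, 7, 8, 9, 10, 11}
A = {6, 7, 9, 10}, B = {1, 2, 6, 11}
A ∪ B = {1, 2, 6, 7, 9, 10, 11}
(A ∪ B)' = U \ (A ∪ B) = {3, 4, 5, 8}
Verification via A' ∩ B': A' = {1, 2, 3, 4, 5, 8, 11}, B' = {3, 4, 5, 7, 8, 9, 10}
A' ∩ B' = {3, 4, 5, 8} ✓

{3, 4, 5, 8}


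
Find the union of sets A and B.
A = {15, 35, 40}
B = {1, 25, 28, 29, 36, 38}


Set A = {15, 35, 40}
Set B = {1, 25, 28, 29, 36, 38}
A ∪ B includes all elements in either set.
Elements from A: {15, 35, 40}
Elements from B not already included: {1, 25, 28, 29, 36, 38}
A ∪ B = {1, 15, 25, 28, 29, 35, 36, 38, 40}

{1, 15, 25, 28, 29, 35, 36, 38, 40}


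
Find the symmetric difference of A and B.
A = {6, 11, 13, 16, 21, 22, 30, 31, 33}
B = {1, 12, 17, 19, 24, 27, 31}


Set A = {6, 11, 13, 16, 21, 22, 30, 31, 33}
Set B = {1, 12, 17, 19, 24, 27, 31}
A △ B = (A \ B) ∪ (B \ A)
Elements in A but not B: {6, 11, 13, 16, 21, 22, 30, 33}
Elements in B but not A: {1, 12, 17, 19, 24, 27}
A △ B = {1, 6, 11, 12, 13, 16, 17, 19, 21, 22, 24, 27, 30, 33}

{1, 6, 11, 12, 13, 16, 17, 19, 21, 22, 24, 27, 30, 33}


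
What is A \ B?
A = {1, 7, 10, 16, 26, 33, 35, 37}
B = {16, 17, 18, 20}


Set A = {1, 7, 10, 16, 26, 33, 35, 37}
Set B = {16, 17, 18, 20}
A \ B includes elements in A that are not in B.
Check each element of A:
1 (not in B, keep), 7 (not in B, keep), 10 (not in B, keep), 16 (in B, remove), 26 (not in B, keep), 33 (not in B, keep), 35 (not in B, keep), 37 (not in B, keep)
A \ B = {1, 7, 10, 26, 33, 35, 37}

{1, 7, 10, 26, 33, 35, 37}
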